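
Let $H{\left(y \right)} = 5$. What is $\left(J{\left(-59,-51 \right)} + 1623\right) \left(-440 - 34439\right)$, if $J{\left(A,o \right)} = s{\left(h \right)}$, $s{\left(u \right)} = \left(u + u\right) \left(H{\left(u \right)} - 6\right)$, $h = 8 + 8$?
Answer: $-55492489$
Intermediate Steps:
$h = 16$
$s{\left(u \right)} = - 2 u$ ($s{\left(u \right)} = \left(u + u\right) \left(5 - 6\right) = 2 u \left(-1\right) = - 2 u$)
$J{\left(A,o \right)} = -32$ ($J{\left(A,o \right)} = \left(-2\right) 16 = -32$)
$\left(J{\left(-59,-51 \right)} + 1623\right) \left(-440 - 34439\right) = \left(-32 + 1623\right) \left(-440 - 34439\right) = 1591 \left(-34879\right) = -55492489$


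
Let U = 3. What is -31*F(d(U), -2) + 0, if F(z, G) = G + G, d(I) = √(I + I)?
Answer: 124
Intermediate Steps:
d(I) = √2*√I (d(I) = √(2*I) = √2*√I)
F(z, G) = 2*G
-31*F(d(U), -2) + 0 = -62*(-2) + 0 = -31*(-4) + 0 = 124 + 0 = 124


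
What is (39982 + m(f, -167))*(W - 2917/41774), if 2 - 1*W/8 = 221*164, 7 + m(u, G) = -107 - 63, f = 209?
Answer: -482109776310705/41774 ≈ -1.1541e+10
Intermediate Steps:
m(u, G) = -177 (m(u, G) = -7 + (-107 - 63) = -7 - 170 = -177)
W = -289936 (W = 16 - 1768*164 = 16 - 8*36244 = 16 - 289952 = -289936)
(39982 + m(f, -167))*(W - 2917/41774) = (39982 - 177)*(-289936 - 2917/41774) = 39805*(-289936 - 2917*1/41774) = 39805*(-289936 - 2917/41774) = 39805*(-12111789381/41774) = -482109776310705/41774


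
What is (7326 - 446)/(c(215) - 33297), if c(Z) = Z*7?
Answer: -430/1987 ≈ -0.21641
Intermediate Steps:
c(Z) = 7*Z
(7326 - 446)/(c(215) - 33297) = (7326 - 446)/(7*215 - 33297) = 6880/(1505 - 33297) = 6880/(-31792) = 6880*(-1/31792) = -430/1987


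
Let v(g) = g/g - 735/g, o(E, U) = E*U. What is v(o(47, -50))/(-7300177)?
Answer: -617/3431083190 ≈ -1.7983e-7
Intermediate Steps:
v(g) = 1 - 735/g
v(o(47, -50))/(-7300177) = ((-735 + 47*(-50))/((47*(-50))))/(-7300177) = ((-735 - 2350)/(-2350))*(-1/7300177) = -1/2350*(-3085)*(-1/7300177) = (617/470)*(-1/7300177) = -617/3431083190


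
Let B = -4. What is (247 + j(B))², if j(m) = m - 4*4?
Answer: 51529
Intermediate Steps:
j(m) = -16 + m (j(m) = m - 16 = -16 + m)
(247 + j(B))² = (247 + (-16 - 4))² = (247 - 20)² = 227² = 51529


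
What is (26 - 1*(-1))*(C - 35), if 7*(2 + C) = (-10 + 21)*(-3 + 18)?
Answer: -2538/7 ≈ -362.57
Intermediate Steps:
C = 151/7 (C = -2 + ((-10 + 21)*(-3 + 18))/7 = -2 + (11*15)/7 = -2 + (⅐)*165 = -2 + 165/7 = 151/7 ≈ 21.571)
(26 - 1*(-1))*(C - 35) = (26 - 1*(-1))*(151/7 - 35) = (26 + 1)*(-94/7) = 27*(-94/7) = -2538/7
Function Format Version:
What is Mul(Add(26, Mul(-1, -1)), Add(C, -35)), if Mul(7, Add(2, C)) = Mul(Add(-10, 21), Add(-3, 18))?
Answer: Rational(-2538, 7) ≈ -362.57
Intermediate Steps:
C = Rational(151, 7) (C = Add(-2, Mul(Rational(1, 7), Mul(Add(-10, 21), Add(-3, 18)))) = Add(-2, Mul(Rational(1, 7), Mul(11, 15))) = Add(-2, Mul(Rational(1, 7), 165)) = Add(-2, Rational(165, 7)) = Rational(151, 7) ≈ 21.571)
Mul(Add(26, Mul(-1, -1)), Add(C, -35)) = Mul(Add(26, Mul(-1, -1)), Add(Rational(151, 7), -35)) = Mul(Add(26, 1), Rational(-94, 7)) = Mul(27, Rational(-94, 7)) = Rational(-2538, 7)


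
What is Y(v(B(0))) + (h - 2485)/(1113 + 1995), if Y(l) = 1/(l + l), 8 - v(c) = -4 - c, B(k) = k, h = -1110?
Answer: -6931/6216 ≈ -1.1150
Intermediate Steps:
v(c) = 12 + c (v(c) = 8 - (-4 - c) = 8 + (4 + c) = 12 + c)
Y(l) = 1/(2*l)
Y(v(B(0))) + (h - 2485)/(1113 + 1995) = 1/(2*(12 + 0)) + (-1110 - 2485)/(1113 + 1995) = (1/2)/12 - 3595/3108 = (1/2)*(1/12) - 3595*1/3108 = 1/24 - 3595/3108 = -6931/6216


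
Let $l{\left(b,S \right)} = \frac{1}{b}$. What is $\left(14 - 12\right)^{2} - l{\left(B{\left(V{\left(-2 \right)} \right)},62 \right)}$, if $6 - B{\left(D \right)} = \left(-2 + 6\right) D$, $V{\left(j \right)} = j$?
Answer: $\frac{55}{14} \approx 3.9286$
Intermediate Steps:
$B{\left(D \right)} = 6 - 4 D$ ($B{\left(D \right)} = 6 - \left(-2 + 6\right) D = 6 - 4 D$)
$\left(14 - 12\right)^{2} - l{\left(B{\left(V{\left(-2 \right)} \right)},62 \right)} = \left(14 - 12\right)^{2} - \frac{1}{6 - -8} = 2^{2} - \frac{1}{6 + 8} = 4 - \frac{1}{14} = \frac{55}{14}$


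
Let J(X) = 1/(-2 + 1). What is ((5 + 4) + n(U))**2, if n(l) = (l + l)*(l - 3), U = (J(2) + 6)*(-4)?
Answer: 863041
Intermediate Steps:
J(X) = -1 (J(X) = 1/(-1) = -1)
U = -20 (U = (-1 + 6)*(-4) = 5*(-4) = -20)
n(l) = 2*l*(-3 + l) (n(l) = (2*l)*(-3 + l) = 2*l*(-3 + l))
((5 + 4) + n(U))**2 = ((5 + 4) + 2*(-20)*(-3 - 20))**2 = (9 + 2*(-20)*(-23))**2 = (9 + 920)**2 = 929**2 = 863041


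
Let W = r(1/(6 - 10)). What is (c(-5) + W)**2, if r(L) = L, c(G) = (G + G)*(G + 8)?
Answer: 14641/16 ≈ 915.06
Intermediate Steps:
c(G) = 2*G*(8 + G) (c(G) = (2*G)*(8 + G) = 2*G*(8 + G))
W = -1/4 (W = 1/(6 - 10) = 1/(-4) = -1/4 ≈ -0.25000)
(c(-5) + W)**2 = (2*(-5)*(8 - 5) - 1/4)**2 = (2*(-5)*3 - 1/4)**2 = (-30 - 1/4)**2 = (-121/4)**2 = 14641/16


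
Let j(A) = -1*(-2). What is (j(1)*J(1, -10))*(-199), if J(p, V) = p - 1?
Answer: 0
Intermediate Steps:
J(p, V) = -1 + p
j(A) = 2
(j(1)*J(1, -10))*(-199) = (2*(-1 + 1))*(-199) = (2*0)*(-199) = 0*(-199) = 0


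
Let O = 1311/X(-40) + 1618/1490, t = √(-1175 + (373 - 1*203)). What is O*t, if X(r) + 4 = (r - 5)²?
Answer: 2611684*I*√1005/1505645 ≈ 54.99*I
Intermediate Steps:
X(r) = -4 + (-5 + r)² (X(r) = -4 + (r - 5)² = -4 + (-5 + r)²)
t = I*√1005 (t = √(-1175 + (373 - 203)) = √(-1175 + 170) = √(-1005) = I*√1005 ≈ 31.702*I)
O = 2611684/1505645 (O = 1311/(-4 + (-5 - 40)²) + 1618/1490 = 1311/(-4 + (-45)²) + 1618*(1/1490) = 1311/(-4 + 2025) + 809/745 = 1311/2021 + 809/745 = 2611684/1505645 ≈ 1.7346)
O*t = 2611684*(I*√1005)/1505645 = 2611684*I*√1005/1505645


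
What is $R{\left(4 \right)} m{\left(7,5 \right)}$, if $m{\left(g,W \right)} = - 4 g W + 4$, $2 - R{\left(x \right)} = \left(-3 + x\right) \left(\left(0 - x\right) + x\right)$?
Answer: $-272$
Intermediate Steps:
$R{\left(x \right)} = 2$ ($R{\left(x \right)} = 2 - \left(-3 + x\right) \left(\left(0 - x\right) + x\right) = 2 - \left(-3 + x\right) \left(- x + x\right) = 2 - \left(-3 + x\right) 0 = 2 - 0 = 2 + 0 = 2$)
$m{\left(g,W \right)} = 4 - 4 W g$ ($m{\left(g,W \right)} = - 4 W g + 4 = 4 - 4 W g$)
$R{\left(4 \right)} m{\left(7,5 \right)} = 2 \left(4 - 20 \cdot 7\right) = 2 \left(4 - 140\right) = 2 \left(-136\right) = -272$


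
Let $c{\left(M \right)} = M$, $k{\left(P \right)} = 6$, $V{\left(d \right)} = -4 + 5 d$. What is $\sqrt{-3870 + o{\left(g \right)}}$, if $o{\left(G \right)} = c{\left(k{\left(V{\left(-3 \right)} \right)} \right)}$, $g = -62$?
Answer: $2 i \sqrt{966} \approx 62.161 i$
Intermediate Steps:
$o{\left(G \right)} = 6$
$\sqrt{-3870 + o{\left(g \right)}} = \sqrt{-3870 + 6} = \sqrt{-3864} = 2 i \sqrt{966}$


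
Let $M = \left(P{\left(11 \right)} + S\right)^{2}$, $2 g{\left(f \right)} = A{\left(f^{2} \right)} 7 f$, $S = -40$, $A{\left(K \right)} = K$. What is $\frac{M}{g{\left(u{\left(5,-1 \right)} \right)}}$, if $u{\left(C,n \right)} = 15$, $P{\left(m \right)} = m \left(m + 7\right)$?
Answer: $\frac{49928}{23625} \approx 2.1134$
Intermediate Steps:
$P{\left(m \right)} = m \left(7 + m\right)$
$g{\left(f \right)} = \frac{7 f^{3}}{2}$ ($g{\left(f \right)} = \frac{f^{2} \cdot 7 f}{2} = \frac{7 f^{2} f}{2} = \frac{7 f^{3}}{2}$)
$M = 24964$ ($M = \left(11 \left(7 + 11\right) - 40\right)^{2} = \left(11 \cdot 18 - 40\right)^{2} = \left(198 - 40\right)^{2} = 158^{2} = 24964$)
$\frac{M}{g{\left(u{\left(5,-1 \right)} \right)}} = \frac{24964}{\frac{7}{2} \cdot 15^{3}} = \frac{24964}{\frac{7}{2} \cdot 3375} = \frac{24964}{\frac{23625}{2}} = 24964 \cdot \frac{2}{23625} = \frac{49928}{23625}$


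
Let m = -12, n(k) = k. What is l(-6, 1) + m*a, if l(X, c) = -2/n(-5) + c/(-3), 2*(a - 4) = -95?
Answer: 7831/15 ≈ 522.07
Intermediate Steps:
a = -87/2 (a = 4 + (1/2)*(-95) = 4 - 95/2 = -87/2 ≈ -43.500)
l(X, c) = 2/5 - c/3 (l(X, c) = -2/(-5) + c/(-3) = -2*(-1/5) + c*(-1/3) = 2/5 - c/3)
l(-6, 1) + m*a = (2/5 - 1/3*1) - 12*(-87/2) = (2/5 - 1/3) + 522 = 1/15 + 522 = 7831/15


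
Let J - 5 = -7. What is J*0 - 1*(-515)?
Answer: 515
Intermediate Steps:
J = -2 (J = 5 - 7 = -2)
J*0 - 1*(-515) = -2*0 - 1*(-515) = 0 + 515 = 515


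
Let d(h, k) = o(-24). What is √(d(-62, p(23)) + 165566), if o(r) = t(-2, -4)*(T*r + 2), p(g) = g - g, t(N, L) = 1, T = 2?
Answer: 4*√10345 ≈ 406.84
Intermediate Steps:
p(g) = 0
o(r) = 2 + 2*r (o(r) = 1*(2*r + 2) = 1*(2 + 2*r) = 2 + 2*r)
d(h, k) = -46 (d(h, k) = 2 + 2*(-24) = 2 - 48 = -46)
√(d(-62, p(23)) + 165566) = √(-46 + 165566) = √165520 = 4*√10345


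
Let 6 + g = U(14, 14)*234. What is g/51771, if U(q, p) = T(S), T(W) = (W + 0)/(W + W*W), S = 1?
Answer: 37/17257 ≈ 0.0021441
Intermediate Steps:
T(W) = W/(W + W²)
U(q, p) = ½ (U(q, p) = 1/(1 + 1) = 1/2 = ½)
g = 111 (g = -6 + (½)*234 = -6 + 117 = 111)
g/51771 = 111/51771 = 111*(1/51771) = 37/17257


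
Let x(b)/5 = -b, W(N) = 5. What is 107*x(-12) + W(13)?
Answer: 6425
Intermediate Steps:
x(b) = -5*b (x(b) = 5*(-b) = -5*b)
107*x(-12) + W(13) = 107*(-5*(-12)) + 5 = 107*60 + 5 = 6420 + 5 = 6425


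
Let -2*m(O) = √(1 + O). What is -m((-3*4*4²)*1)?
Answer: I*√191/2 ≈ 6.9101*I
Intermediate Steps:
m(O) = -√(1 + O)/2
-m((-3*4*4²)*1) = -(-1)*√(1 + (-3*4*4²)*1)/2 = -(-1)*√(1 - 12*16*1)/2 = -(-1)*√(1 - 192*1)/2 = -(-1)*√(1 - 192)/2 = -(-1)*√(-191)/2 = -(-1)*I*√191/2 = I*√191/2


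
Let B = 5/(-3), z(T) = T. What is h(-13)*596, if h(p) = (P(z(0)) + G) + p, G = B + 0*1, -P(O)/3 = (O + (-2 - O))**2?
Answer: -47680/3 ≈ -15893.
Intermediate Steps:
B = -5/3 (B = 5*(-1/3) = -5/3 ≈ -1.6667)
P(O) = -12 (P(O) = -3*(O + (-2 - O))**2 = -3*(-2)**2 = -3*4 = -12)
G = -5/3 (G = -5/3 + 0*1 = -5/3 + 0 = -5/3 ≈ -1.6667)
h(p) = -41/3 + p (h(p) = (-12 - 5/3) + p = -41/3 + p)
h(-13)*596 = (-41/3 - 13)*596 = -80/3*596 = -47680/3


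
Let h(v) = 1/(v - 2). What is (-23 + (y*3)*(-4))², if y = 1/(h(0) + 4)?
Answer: 34225/49 ≈ 698.47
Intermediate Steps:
h(v) = 1/(-2 + v)
y = 2/7 (y = 1/(1/(-2 + 0) + 4) = 1/(1/(-2) + 4) = 1/(-½ + 4) = 1/(7/2) = 2/7 ≈ 0.28571)
(-23 + (y*3)*(-4))² = (-23 + ((2/7)*3)*(-4))² = (-23 + (6/7)*(-4))² = (-23 - 24/7)² = (-185/7)² = 34225/49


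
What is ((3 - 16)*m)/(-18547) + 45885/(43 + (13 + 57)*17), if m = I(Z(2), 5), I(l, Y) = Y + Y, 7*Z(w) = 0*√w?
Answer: 283729795/7622817 ≈ 37.221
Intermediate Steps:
Z(w) = 0 (Z(w) = (0*√w)/7 = (⅐)*0 = 0)
I(l, Y) = 2*Y
m = 10 (m = 2*5 = 10)
((3 - 16)*m)/(-18547) + 45885/(43 + (13 + 57)*17) = ((3 - 16)*10)/(-18547) + 45885/(43 + (13 + 57)*17) = -13*10*(-1/18547) + 45885/(43 + 70*17) = -130*(-1/18547) + 45885/(43 + 1190) = 130/18547 + 45885/1233 = 130/18547 + 45885*(1/1233) = 130/18547 + 15295/411 = 283729795/7622817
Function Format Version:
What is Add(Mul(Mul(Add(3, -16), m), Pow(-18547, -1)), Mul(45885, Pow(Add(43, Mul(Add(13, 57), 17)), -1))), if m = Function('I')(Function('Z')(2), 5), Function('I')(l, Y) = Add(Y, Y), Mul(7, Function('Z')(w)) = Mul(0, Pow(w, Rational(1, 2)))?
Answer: Rational(283729795, 7622817) ≈ 37.221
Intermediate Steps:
Function('Z')(w) = 0 (Function('Z')(w) = Mul(Rational(1, 7), Mul(0, Pow(w, Rational(1, 2)))) = Mul(Rational(1, 7), 0) = 0)
Function('I')(l, Y) = Mul(2, Y)
m = 10 (m = Mul(2, 5) = 10)
Add(Mul(Mul(Add(3, -16), m), Pow(-18547, -1)), Mul(45885, Pow(Add(43, Mul(Add(13, 57), 17)), -1))) = Add(Mul(Mul(Add(3, -16), 10), Pow(-18547, -1)), Mul(45885, Pow(Add(43, Mul(Add(13, 57), 17)), -1))) = Add(Mul(Mul(-13, 10), Rational(-1, 18547)), Mul(45885, Pow(Add(43, Mul(70, 17)), -1))) = Add(Mul(-130, Rational(-1, 18547)), Mul(45885, Pow(Add(43, 1190), -1))) = Add(Rational(130, 18547), Mul(45885, Pow(1233, -1))) = Add(Rational(130, 18547), Mul(45885, Rational(1, 1233))) = Add(Rational(130, 18547), Rational(15295, 411)) = Rational(283729795, 7622817)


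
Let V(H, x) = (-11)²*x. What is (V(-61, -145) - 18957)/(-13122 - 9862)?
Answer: 18251/11492 ≈ 1.5881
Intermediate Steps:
V(H, x) = 121*x
(V(-61, -145) - 18957)/(-13122 - 9862) = (121*(-145) - 18957)/(-13122 - 9862) = (-17545 - 18957)/(-22984) = -36502*(-1/22984) = 18251/11492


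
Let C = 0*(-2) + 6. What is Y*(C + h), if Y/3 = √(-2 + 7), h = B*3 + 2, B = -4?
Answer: -12*√5 ≈ -26.833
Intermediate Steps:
C = 6 (C = 0 + 6 = 6)
h = -10 (h = -4*3 + 2 = -12 + 2 = -10)
Y = 3*√5 (Y = 3*√(-2 + 7) = 3*√5 ≈ 6.7082)
Y*(C + h) = (3*√5)*(6 - 10) = (3*√5)*(-4) = -12*√5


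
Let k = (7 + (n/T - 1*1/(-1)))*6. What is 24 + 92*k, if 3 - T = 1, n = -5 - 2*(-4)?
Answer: 5268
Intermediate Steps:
n = 3 (n = -5 + 8 = 3)
T = 2 (T = 3 - 1*1 = 3 - 1 = 2)
k = 57 (k = (7 + (3/2 - 1*1/(-1)))*6 = (7 + (3*(½) - 1*(-1)))*6 = (7 + (3/2 + 1))*6 = (7 + 5/2)*6 = (19/2)*6 = 57)
24 + 92*k = 24 + 92*57 = 24 + 5244 = 5268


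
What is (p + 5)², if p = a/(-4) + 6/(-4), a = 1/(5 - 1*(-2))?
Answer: 9409/784 ≈ 12.001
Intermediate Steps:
a = ⅐ (a = 1/(5 + 2) = 1/7 = ⅐ ≈ 0.14286)
p = -43/28 (p = (⅐)/(-4) + 6/(-4) = (⅐)*(-¼) + 6*(-¼) = -1/28 - 3/2 = -43/28 ≈ -1.5357)
(p + 5)² = (-43/28 + 5)² = (97/28)² = 9409/784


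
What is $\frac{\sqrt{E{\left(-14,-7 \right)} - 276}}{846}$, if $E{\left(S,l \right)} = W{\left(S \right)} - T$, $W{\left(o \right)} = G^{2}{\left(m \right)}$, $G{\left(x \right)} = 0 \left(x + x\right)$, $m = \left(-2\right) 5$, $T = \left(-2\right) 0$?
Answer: $\frac{i \sqrt{69}}{423} \approx 0.019637 i$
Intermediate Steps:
$T = 0$
$m = -10$
$G{\left(x \right)} = 0$ ($G{\left(x \right)} = 0 \cdot 2 x = 0$)
$W{\left(o \right)} = 0$ ($W{\left(o \right)} = 0^{2} = 0$)
$E{\left(S,l \right)} = 0$ ($E{\left(S,l \right)} = 0 - 0 = 0 + 0 = 0$)
$\frac{\sqrt{E{\left(-14,-7 \right)} - 276}}{846} = \frac{\sqrt{0 - 276}}{846} = \sqrt{-276} \cdot \frac{1}{846} = 2 i \sqrt{69} \cdot \frac{1}{846} = \frac{i \sqrt{69}}{423}$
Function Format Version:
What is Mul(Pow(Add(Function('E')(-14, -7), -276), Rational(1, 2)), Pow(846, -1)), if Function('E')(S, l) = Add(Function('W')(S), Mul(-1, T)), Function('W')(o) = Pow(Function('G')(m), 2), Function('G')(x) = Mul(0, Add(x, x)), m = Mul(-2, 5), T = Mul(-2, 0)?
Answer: Mul(Rational(1, 423), I, Pow(69, Rational(1, 2))) ≈ Mul(0.019637, I)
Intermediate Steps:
T = 0
m = -10
Function('G')(x) = 0 (Function('G')(x) = Mul(0, Mul(2, x)) = 0)
Function('W')(o) = 0 (Function('W')(o) = Pow(0, 2) = 0)
Function('E')(S, l) = 0 (Function('E')(S, l) = Add(0, Mul(-1, 0)) = Add(0, 0) = 0)
Mul(Pow(Add(Function('E')(-14, -7), -276), Rational(1, 2)), Pow(846, -1)) = Mul(Pow(Add(0, -276), Rational(1, 2)), Pow(846, -1)) = Mul(Pow(-276, Rational(1, 2)), Rational(1, 846)) = Mul(Mul(2, I, Pow(69, Rational(1, 2))), Rational(1, 846)) = Mul(Rational(1, 423), I, Pow(69, Rational(1, 2)))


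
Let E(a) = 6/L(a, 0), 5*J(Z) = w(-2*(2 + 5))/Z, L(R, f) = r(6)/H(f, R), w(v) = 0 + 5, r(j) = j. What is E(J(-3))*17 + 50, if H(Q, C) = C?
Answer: 133/3 ≈ 44.333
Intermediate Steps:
w(v) = 5
L(R, f) = 6/R
J(Z) = 1/Z (J(Z) = (5/Z)/5 = 1/Z)
E(a) = a (E(a) = 6/((6/a)) = 6*(a/6) = a)
E(J(-3))*17 + 50 = 17/(-3) + 50 = -⅓*17 + 50 = -17/3 + 50 = 133/3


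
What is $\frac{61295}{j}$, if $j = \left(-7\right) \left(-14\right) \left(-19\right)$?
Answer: $- \frac{61295}{1862} \approx -32.919$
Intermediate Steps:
$j = -1862$ ($j = 98 \left(-19\right) = -1862$)
$\frac{61295}{j} = \frac{61295}{-1862} = 61295 \left(- \frac{1}{1862}\right) = - \frac{61295}{1862}$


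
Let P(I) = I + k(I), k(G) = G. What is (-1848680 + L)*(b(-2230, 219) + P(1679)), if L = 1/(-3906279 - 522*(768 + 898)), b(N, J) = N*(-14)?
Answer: -33921663921193202/530659 ≈ -6.3924e+10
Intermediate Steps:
b(N, J) = -14*N
P(I) = 2*I (P(I) = I + I = 2*I)
L = -1/4775931 (L = 1/(-3906279 - 522*1666) = 1/(-3906279 - 869652) = 1/(-4775931) = -1/4775931 ≈ -2.0938e-7)
(-1848680 + L)*(b(-2230, 219) + P(1679)) = (-1848680 - 1/4775931)*(-14*(-2230) + 2*1679) = -8829168121081*(31220 + 3358)/4775931 = -8829168121081/4775931*34578 = -33921663921193202/530659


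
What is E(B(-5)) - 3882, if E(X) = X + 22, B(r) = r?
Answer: -3865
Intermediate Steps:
E(X) = 22 + X
E(B(-5)) - 3882 = (22 - 5) - 3882 = 17 - 3882 = -3865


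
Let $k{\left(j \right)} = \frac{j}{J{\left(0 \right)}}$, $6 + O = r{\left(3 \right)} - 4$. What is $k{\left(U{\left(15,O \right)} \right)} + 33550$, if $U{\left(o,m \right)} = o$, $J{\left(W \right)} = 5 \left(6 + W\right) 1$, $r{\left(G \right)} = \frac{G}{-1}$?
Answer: $\frac{67101}{2} \approx 33551.0$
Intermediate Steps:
$r{\left(G \right)} = - G$ ($r{\left(G \right)} = G \left(-1\right) = - G$)
$J{\left(W \right)} = 30 + 5 W$ ($J{\left(W \right)} = 5 \left(6 + W\right) = 30 + 5 W$)
$O = -13$ ($O = -6 - 7 = -13$)
$k{\left(j \right)} = \frac{j}{30}$ ($k{\left(j \right)} = \frac{j}{30 + 5 \cdot 0} = \frac{j}{30 + 0} = \frac{j}{30}$)
$k{\left(U{\left(15,O \right)} \right)} + 33550 = \frac{1}{30} \cdot 15 + 33550 = \frac{1}{2} + 33550 = \frac{67101}{2}$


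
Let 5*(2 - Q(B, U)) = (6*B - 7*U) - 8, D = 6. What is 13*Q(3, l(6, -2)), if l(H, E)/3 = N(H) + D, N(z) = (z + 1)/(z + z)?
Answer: 7189/20 ≈ 359.45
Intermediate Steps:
N(z) = (1 + z)/(2*z) (N(z) = (1 + z)/((2*z)) = (1 + z)*(1/(2*z)) = (1 + z)/(2*z))
l(H, E) = 18 + 3*(1 + H)/(2*H) (l(H, E) = 3*((1 + H)/(2*H) + 6) = 3*(6 + (1 + H)/(2*H)) = 18 + 3*(1 + H)/(2*H))
Q(B, U) = 18/5 - 6*B/5 + 7*U/5 (Q(B, U) = 2 - ((6*B - 7*U) - 8)/5 = 2 - ((-7*U + 6*B) - 8)/5 = 2 - (-8 - 7*U + 6*B)/5 = 2 + (8/5 - 6*B/5 + 7*U/5) = 18/5 - 6*B/5 + 7*U/5)
13*Q(3, l(6, -2)) = 13*(18/5 - 6/5*3 + 7*((3/2)*(1 + 13*6)/6)/5) = 13*(18/5 - 18/5 + 7*((3/2)*(⅙)*(1 + 78))/5) = 13*(18/5 - 18/5 + 7*((3/2)*(⅙)*79)/5) = 13*(18/5 - 18/5 + (7/5)*(79/4)) = 13*(18/5 - 18/5 + 553/20) = 13*(553/20) = 7189/20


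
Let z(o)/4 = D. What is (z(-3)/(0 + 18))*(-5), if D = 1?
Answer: -10/9 ≈ -1.1111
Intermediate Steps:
z(o) = 4 (z(o) = 4*1 = 4)
(z(-3)/(0 + 18))*(-5) = (4/(0 + 18))*(-5) = (4/18)*(-5) = (4*(1/18))*(-5) = (2/9)*(-5) = -10/9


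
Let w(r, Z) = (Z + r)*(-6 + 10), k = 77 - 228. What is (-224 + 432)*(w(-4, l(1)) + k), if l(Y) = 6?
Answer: -29744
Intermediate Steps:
k = -151
w(r, Z) = 4*Z + 4*r (w(r, Z) = (Z + r)*4 = 4*Z + 4*r)
(-224 + 432)*(w(-4, l(1)) + k) = (-224 + 432)*((4*6 + 4*(-4)) - 151) = 208*((24 - 16) - 151) = 208*(8 - 151) = 208*(-143) = -29744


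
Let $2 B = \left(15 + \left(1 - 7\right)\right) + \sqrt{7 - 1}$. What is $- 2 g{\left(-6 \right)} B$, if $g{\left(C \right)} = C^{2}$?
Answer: $-324 - 36 \sqrt{6} \approx -412.18$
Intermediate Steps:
$B = \frac{9}{2} + \frac{\sqrt{6}}{2}$ ($B = \frac{\left(15 + \left(1 - 7\right)\right) + \sqrt{7 - 1}}{2} = \frac{\left(15 + \left(1 - 7\right)\right) + \sqrt{6}}{2} = \frac{\left(15 - 6\right) + \sqrt{6}}{2} = \frac{9 + \sqrt{6}}{2} = \frac{9}{2} + \frac{\sqrt{6}}{2} \approx 5.7247$)
$- 2 g{\left(-6 \right)} B = - 2 \left(-6\right)^{2} \left(\frac{9}{2} + \frac{\sqrt{6}}{2}\right) = \left(-2\right) 36 \left(\frac{9}{2} + \frac{\sqrt{6}}{2}\right) = - 72 \left(\frac{9}{2} + \frac{\sqrt{6}}{2}\right) = -324 - 36 \sqrt{6}$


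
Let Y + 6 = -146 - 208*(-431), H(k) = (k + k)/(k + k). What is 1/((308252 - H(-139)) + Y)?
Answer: 1/397747 ≈ 2.5142e-6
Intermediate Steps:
H(k) = 1 (H(k) = (2*k)/((2*k)) = (2*k)*(1/(2*k)) = 1)
Y = 89496 (Y = -6 + (-146 - 208*(-431)) = -6 + (-146 + 89648) = -6 + 89502 = 89496)
1/((308252 - H(-139)) + Y) = 1/((308252 - 1*1) + 89496) = 1/((308252 - 1) + 89496) = 1/(308251 + 89496) = 1/397747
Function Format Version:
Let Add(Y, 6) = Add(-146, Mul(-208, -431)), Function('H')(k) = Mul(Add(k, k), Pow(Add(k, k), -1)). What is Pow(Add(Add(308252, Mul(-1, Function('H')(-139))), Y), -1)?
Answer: Rational(1, 397747) ≈ 2.5142e-6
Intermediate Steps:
Function('H')(k) = 1 (Function('H')(k) = Mul(Mul(2, k), Pow(Mul(2, k), -1)) = Mul(Mul(2, k), Mul(Rational(1, 2), Pow(k, -1))) = 1)
Y = 89496 (Y = Add(-6, Add(-146, Mul(-208, -431))) = Add(-6, Add(-146, 89648)) = Add(-6, 89502) = 89496)
Pow(Add(Add(308252, Mul(-1, Function('H')(-139))), Y), -1) = Pow(Add(Add(308252, Mul(-1, 1)), 89496), -1) = Pow(Add(Add(308252, -1), 89496), -1) = Pow(Add(308251, 89496), -1) = Pow(397747, -1) = Rational(1, 397747)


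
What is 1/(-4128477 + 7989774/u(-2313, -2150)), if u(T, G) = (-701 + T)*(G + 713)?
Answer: -721853/2980152176252 ≈ -2.4222e-7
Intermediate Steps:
u(T, G) = (-701 + T)*(713 + G)
1/(-4128477 + 7989774/u(-2313, -2150)) = 1/(-4128477 + 7989774/(-499813 - 701*(-2150) + 713*(-2313) - 2150*(-2313))) = 1/(-4128477 + 7989774/(-499813 + 1507150 - 1649169 + 4972950)) = 1/(-4128477 + 7989774/4331118) = 1/(-4128477 + 7989774*(1/4331118)) = 1/(-4128477 + 1331629/721853) = 1/(-2980152176252/721853) = -721853/2980152176252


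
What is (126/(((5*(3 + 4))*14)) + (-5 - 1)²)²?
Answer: 1610361/1225 ≈ 1314.6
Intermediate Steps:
(126/(((5*(3 + 4))*14)) + (-5 - 1)²)² = (126/(((5*7)*14)) + (-6)²)² = (126/((35*14)) + 36)² = (126/490 + 36)² = (126*(1/490) + 36)² = (9/35 + 36)² = (1269/35)² = 1610361/1225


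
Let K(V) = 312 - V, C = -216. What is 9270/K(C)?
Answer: 1545/88 ≈ 17.557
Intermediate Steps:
9270/K(C) = 9270/(312 - 1*(-216)) = 9270/(312 + 216) = 9270/528 = 9270*(1/528) = 1545/88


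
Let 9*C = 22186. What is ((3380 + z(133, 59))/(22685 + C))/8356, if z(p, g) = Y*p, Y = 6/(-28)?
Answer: 60327/3782777912 ≈ 1.5948e-5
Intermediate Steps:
C = 22186/9 (C = (⅑)*22186 = 22186/9 ≈ 2465.1)
Y = -3/14 (Y = -1/28*6 = -3/14 ≈ -0.21429)
z(p, g) = -3*p/14
((3380 + z(133, 59))/(22685 + C))/8356 = ((3380 - 3/14*133)/(22685 + 22186/9))/8356 = ((3380 - 57/2)/(226351/9))*(1/8356) = ((6703/2)*(9/226351))*(1/8356) = (60327/452702)*(1/8356) = 60327/3782777912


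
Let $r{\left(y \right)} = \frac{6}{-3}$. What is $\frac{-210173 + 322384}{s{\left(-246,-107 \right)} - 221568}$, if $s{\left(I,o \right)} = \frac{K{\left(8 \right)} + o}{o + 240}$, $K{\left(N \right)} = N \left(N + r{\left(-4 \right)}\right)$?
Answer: $- \frac{14924063}{29468603} \approx -0.50644$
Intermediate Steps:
$r{\left(y \right)} = -2$ ($r{\left(y \right)} = 6 \left(- \frac{1}{3}\right) = -2$)
$K{\left(N \right)} = N \left(-2 + N\right)$ ($K{\left(N \right)} = N \left(N - 2\right) = N \left(-2 + N\right)$)
$s{\left(I,o \right)} = \frac{48 + o}{240 + o}$ ($s{\left(I,o \right)} = \frac{8 \left(-2 + 8\right) + o}{o + 240} = \frac{8 \cdot 6 + o}{240 + o} = \frac{48 + o}{240 + o}$)
$\frac{-210173 + 322384}{s{\left(-246,-107 \right)} - 221568} = \frac{-210173 + 322384}{\frac{48 - 107}{240 - 107} - 221568} = \frac{112211}{\frac{1}{133} \left(-59\right) - 221568} = \frac{112211}{- \frac{59}{133} - 221568} = \frac{112211}{- \frac{29468603}{133}} = 112211 \left(- \frac{133}{29468603}\right) = - \frac{14924063}{29468603}$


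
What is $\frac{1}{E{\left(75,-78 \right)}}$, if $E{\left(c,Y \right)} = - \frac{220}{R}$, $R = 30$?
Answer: $- \frac{3}{22} \approx -0.13636$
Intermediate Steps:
$E{\left(c,Y \right)} = - \frac{22}{3}$ ($E{\left(c,Y \right)} = - \frac{220}{30} = \left(-220\right) \frac{1}{30} = - \frac{22}{3}$)
$\frac{1}{E{\left(75,-78 \right)}} = \frac{1}{- \frac{22}{3}} = - \frac{3}{22}$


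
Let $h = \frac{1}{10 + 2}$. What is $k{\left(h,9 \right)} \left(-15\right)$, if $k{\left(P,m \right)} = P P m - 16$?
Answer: $\frac{3825}{16} \approx 239.06$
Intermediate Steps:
$h = \frac{1}{12} \approx 0.083333$
$k{\left(P,m \right)} = -16 + m P^{2}$ ($k{\left(P,m \right)} = P^{2} m - 16 = m P^{2} - 16 = -16 + m P^{2}$)
$k{\left(h,9 \right)} \left(-15\right) = \left(-16 + \frac{9}{144}\right) \left(-15\right) = \left(-16 + 9 \cdot \frac{1}{144}\right) \left(-15\right) = \left(-16 + \frac{1}{16}\right) \left(-15\right) = \left(- \frac{255}{16}\right) \left(-15\right) = \frac{3825}{16}$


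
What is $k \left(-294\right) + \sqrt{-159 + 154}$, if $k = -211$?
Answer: $62034 + i \sqrt{5} \approx 62034.0 + 2.2361 i$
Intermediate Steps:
$k \left(-294\right) + \sqrt{-159 + 154} = \left(-211\right) \left(-294\right) + \sqrt{-159 + 154} = 62034 + \sqrt{-5} = 62034 + i \sqrt{5}$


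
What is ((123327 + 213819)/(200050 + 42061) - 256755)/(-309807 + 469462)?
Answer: -748950273/465713635 ≈ -1.6082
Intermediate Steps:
((123327 + 213819)/(200050 + 42061) - 256755)/(-309807 + 469462) = (337146/242111 - 256755)/159655 = (337146*(1/242111) - 256755)*(1/159655) = (4062/2917 - 256755)*(1/159655) = -748950273/2917*1/159655 = -748950273/465713635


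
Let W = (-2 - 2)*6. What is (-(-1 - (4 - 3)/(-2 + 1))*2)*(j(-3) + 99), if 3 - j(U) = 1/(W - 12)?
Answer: 0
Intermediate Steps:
W = -24 (W = -4*6 = -24)
j(U) = 109/36 (j(U) = 3 - 1/(-24 - 12) = 3 - 1/(-36) = 3 - 1*(-1/36) = 3 + 1/36 = 109/36)
(-(-1 - (4 - 3)/(-2 + 1))*2)*(j(-3) + 99) = (-(-1 - (4 - 3)/(-2 + 1))*2)*(109/36 + 99) = (-(-1 - 1/(-1))*2)*(3673/36) = (-(-1 - (-1))*2)*(3673/36) = (-(-1 - 1*(-1))*2)*(3673/36) = (-(-1 + 1)*2)*(3673/36) = (-1*0*2)*(3673/36) = (0*2)*(3673/36) = 0*(3673/36) = 0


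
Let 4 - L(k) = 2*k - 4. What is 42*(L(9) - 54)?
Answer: -2688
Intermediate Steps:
L(k) = 8 - 2*k (L(k) = 4 - (2*k - 4) = 4 - (-4 + 2*k) = 4 + (4 - 2*k) = 8 - 2*k)
42*(L(9) - 54) = 42*((8 - 2*9) - 54) = 42*((8 - 18) - 54) = 42*(-10 - 54) = 42*(-64) = -2688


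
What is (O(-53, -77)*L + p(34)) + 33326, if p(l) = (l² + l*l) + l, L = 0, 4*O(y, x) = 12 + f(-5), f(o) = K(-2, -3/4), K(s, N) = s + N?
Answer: 35672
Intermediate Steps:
K(s, N) = N + s
f(o) = -11/4 (f(o) = -3/4 - 2 = -3*¼ - 2 = -¾ - 2 = -11/4)
O(y, x) = 37/16 (O(y, x) = (12 - 11/4)/4 = (¼)*(37/4) = 37/16)
p(l) = l + 2*l² (p(l) = (l² + l²) + l = 2*l² + l = l + 2*l²)
(O(-53, -77)*L + p(34)) + 33326 = ((37/16)*0 + 34*(1 + 2*34)) + 33326 = (0 + 34*(1 + 68)) + 33326 = (0 + 34*69) + 33326 = (0 + 2346) + 33326 = 2346 + 33326 = 35672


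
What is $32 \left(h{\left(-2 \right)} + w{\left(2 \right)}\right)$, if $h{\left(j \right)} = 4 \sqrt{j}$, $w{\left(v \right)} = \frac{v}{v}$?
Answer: $32 + 128 i \sqrt{2} \approx 32.0 + 181.02 i$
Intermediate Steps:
$w{\left(v \right)} = 1$
$32 \left(h{\left(-2 \right)} + w{\left(2 \right)}\right) = 32 \left(4 \sqrt{-2} + 1\right) = 32 \left(4 i \sqrt{2} + 1\right) = 32 \left(1 + 4 i \sqrt{2}\right) = 32 + 128 i \sqrt{2}$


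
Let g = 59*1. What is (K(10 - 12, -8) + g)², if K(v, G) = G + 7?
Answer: 3364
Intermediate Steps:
K(v, G) = 7 + G
g = 59
(K(10 - 12, -8) + g)² = ((7 - 8) + 59)² = (-1 + 59)² = 58² = 3364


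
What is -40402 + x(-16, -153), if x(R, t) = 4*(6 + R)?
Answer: -40442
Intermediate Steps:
x(R, t) = 24 + 4*R
-40402 + x(-16, -153) = -40402 + (24 + 4*(-16)) = -40402 + (24 - 64) = -40402 - 40 = -40442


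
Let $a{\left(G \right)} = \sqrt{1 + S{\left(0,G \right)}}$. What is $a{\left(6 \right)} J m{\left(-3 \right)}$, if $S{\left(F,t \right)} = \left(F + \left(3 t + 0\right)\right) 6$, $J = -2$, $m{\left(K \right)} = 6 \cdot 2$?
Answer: $- 24 \sqrt{109} \approx -250.57$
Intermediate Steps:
$m{\left(K \right)} = 12$
$S{\left(F,t \right)} = 6 F + 18 t$ ($S{\left(F,t \right)} = \left(F + 3 t\right) 6 = 6 F + 18 t$)
$a{\left(G \right)} = \sqrt{1 + 18 G}$ ($a{\left(G \right)} = \sqrt{1 + \left(6 \cdot 0 + 18 G\right)} = \sqrt{1 + \left(0 + 18 G\right)} = \sqrt{1 + 18 G}$)
$a{\left(6 \right)} J m{\left(-3 \right)} = \sqrt{1 + 18 \cdot 6} \left(-2\right) 12 = \sqrt{1 + 108} \left(-2\right) 12 = \sqrt{109} \left(-2\right) 12 = - 2 \sqrt{109} \cdot 12 = - 24 \sqrt{109}$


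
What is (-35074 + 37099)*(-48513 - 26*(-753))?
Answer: -58593375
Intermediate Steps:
(-35074 + 37099)*(-48513 - 26*(-753)) = 2025*(-48513 + 19578) = 2025*(-28935) = -58593375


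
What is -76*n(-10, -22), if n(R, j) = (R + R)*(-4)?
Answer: -6080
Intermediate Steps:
n(R, j) = -8*R (n(R, j) = (2*R)*(-4) = -8*R)
-76*n(-10, -22) = -(-608)*(-10) = -76*80 = -6080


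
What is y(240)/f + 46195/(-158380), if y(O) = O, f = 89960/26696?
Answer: 5052956465/71239324 ≈ 70.929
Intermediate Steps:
f = 11245/3337 (f = 89960*(1/26696) = 11245/3337 ≈ 3.3698)
y(240)/f + 46195/(-158380) = 240/(11245/3337) + 46195/(-158380) = 240*(3337/11245) + 46195*(-1/158380) = 160176/2249 - 9239/31676 = 5052956465/71239324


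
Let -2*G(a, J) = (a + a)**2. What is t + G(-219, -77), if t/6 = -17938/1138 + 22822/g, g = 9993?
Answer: -181957990556/1895339 ≈ -96003.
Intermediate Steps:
G(a, J) = -2*a**2 (G(a, J) = -(a + a)**2/2 = -4*a**2/2 = -2*a**2)
t = -153282998/1895339 (t = 6*(-17938/1138 + 22822/9993) = 6*(-17938*1/1138 + 22822*(1/9993)) = 6*(-8969/569 + 22822/9993) = 6*(-76641499/5686017) = -153282998/1895339 ≈ -80.874)
t + G(-219, -77) = -153282998/1895339 - 2*(-219)**2 = -153282998/1895339 - 2*47961 = -153282998/1895339 - 95922 = -181957990556/1895339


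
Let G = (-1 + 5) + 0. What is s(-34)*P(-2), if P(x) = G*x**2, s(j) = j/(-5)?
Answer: 544/5 ≈ 108.80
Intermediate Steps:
G = 4 (G = 4 + 0 = 4)
s(j) = -j/5 (s(j) = j*(-1/5) = -j/5)
P(x) = 4*x**2
s(-34)*P(-2) = (-1/5*(-34))*(4*(-2)**2) = 34*(4*4)/5 = (34/5)*16 = 544/5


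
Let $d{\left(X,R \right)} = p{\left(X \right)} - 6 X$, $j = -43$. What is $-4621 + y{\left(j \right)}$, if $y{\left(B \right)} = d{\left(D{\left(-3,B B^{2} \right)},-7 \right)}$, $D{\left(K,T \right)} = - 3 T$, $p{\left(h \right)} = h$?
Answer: $-1197226$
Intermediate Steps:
$d{\left(X,R \right)} = - 5 X$ ($d{\left(X,R \right)} = X - 6 X = - 5 X$)
$y{\left(B \right)} = 15 B^{3}$ ($y{\left(B \right)} = - 5 \left(- 3 B B^{2}\right) = - 5 \left(- 3 B^{3}\right) = 15 B^{3}$)
$-4621 + y{\left(j \right)} = -4621 + 15 \left(-43\right)^{3} = -4621 + 15 \left(-79507\right) = -4621 - 1192605 = -1197226$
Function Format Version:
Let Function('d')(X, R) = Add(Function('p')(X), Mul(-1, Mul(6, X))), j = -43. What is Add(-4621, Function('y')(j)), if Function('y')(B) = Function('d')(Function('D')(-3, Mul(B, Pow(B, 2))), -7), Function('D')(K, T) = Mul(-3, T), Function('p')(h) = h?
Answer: -1197226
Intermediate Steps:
Function('d')(X, R) = Mul(-5, X) (Function('d')(X, R) = Add(X, Mul(-1, Mul(6, X))) = Add(X, Mul(-6, X)) = Mul(-5, X))
Function('y')(B) = Mul(15, Pow(B, 3)) (Function('y')(B) = Mul(-5, Mul(-3, Mul(B, Pow(B, 2)))) = Mul(-5, Mul(-3, Pow(B, 3))) = Mul(15, Pow(B, 3)))
Add(-4621, Function('y')(j)) = Add(-4621, Mul(15, Pow(-43, 3))) = Add(-4621, Mul(15, -79507)) = Add(-4621, -1192605) = -1197226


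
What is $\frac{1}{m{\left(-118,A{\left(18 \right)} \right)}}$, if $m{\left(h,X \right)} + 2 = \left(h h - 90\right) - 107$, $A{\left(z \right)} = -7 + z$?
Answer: $\frac{1}{13725} \approx 7.286 \cdot 10^{-5}$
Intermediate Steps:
$m{\left(h,X \right)} = -199 + h^{2}$ ($m{\left(h,X \right)} = -2 + \left(\left(h h - 90\right) - 107\right) = -2 + \left(\left(h^{2} - 90\right) - 107\right) = -2 + \left(\left(-90 + h^{2}\right) - 107\right) = -2 + \left(-197 + h^{2}\right) = -199 + h^{2}$)
$\frac{1}{m{\left(-118,A{\left(18 \right)} \right)}} = \frac{1}{-199 + \left(-118\right)^{2}} = \frac{1}{-199 + 13924} = \frac{1}{13725}$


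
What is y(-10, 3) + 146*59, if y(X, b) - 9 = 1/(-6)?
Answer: 51737/6 ≈ 8622.8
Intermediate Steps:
y(X, b) = 53/6 (y(X, b) = 9 + 1/(-6) = 9 - ⅙ = 53/6)
y(-10, 3) + 146*59 = 53/6 + 146*59 = 53/6 + 8614 = 51737/6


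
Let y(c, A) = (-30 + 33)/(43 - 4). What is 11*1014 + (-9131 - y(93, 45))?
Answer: 26298/13 ≈ 2022.9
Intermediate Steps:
y(c, A) = 1/13 (y(c, A) = 3/39 = 3*(1/39) = 1/13)
11*1014 + (-9131 - y(93, 45)) = 11*1014 + (-9131 - 1*1/13) = 11154 + (-9131 - 1/13) = 11154 - 118704/13 = 26298/13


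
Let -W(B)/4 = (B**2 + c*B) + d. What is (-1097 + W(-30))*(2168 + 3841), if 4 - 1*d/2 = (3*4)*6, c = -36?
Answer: -50914257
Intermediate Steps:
d = -136 (d = 8 - 2*3*4*6 = 8 - 24*6 = 8 - 2*72 = 8 - 144 = -136)
W(B) = 544 - 4*B**2 + 144*B (W(B) = -4*((B**2 - 36*B) - 136) = -4*(-136 + B**2 - 36*B) = 544 - 4*B**2 + 144*B)
(-1097 + W(-30))*(2168 + 3841) = (-1097 + (544 - 4*(-30)**2 + 144*(-30)))*(2168 + 3841) = (-1097 + (544 - 4*900 - 4320))*6009 = (-1097 + (544 - 3600 - 4320))*6009 = (-1097 - 7376)*6009 = -8473*6009 = -50914257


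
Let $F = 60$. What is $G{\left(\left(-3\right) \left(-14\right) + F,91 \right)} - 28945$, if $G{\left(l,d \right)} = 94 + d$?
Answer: $-28760$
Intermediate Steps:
$G{\left(\left(-3\right) \left(-14\right) + F,91 \right)} - 28945 = \left(94 + 91\right) - 28945 = 185 - 28945 = -28760$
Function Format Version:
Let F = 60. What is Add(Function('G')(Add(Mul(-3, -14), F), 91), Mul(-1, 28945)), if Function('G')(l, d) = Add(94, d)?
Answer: -28760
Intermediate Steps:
Add(Function('G')(Add(Mul(-3, -14), F), 91), Mul(-1, 28945)) = Add(Add(94, 91), Mul(-1, 28945)) = Add(185, -28945) = -28760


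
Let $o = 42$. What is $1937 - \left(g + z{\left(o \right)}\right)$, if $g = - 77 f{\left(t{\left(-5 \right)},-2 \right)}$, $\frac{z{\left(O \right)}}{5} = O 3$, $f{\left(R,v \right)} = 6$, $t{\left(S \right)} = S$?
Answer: $1769$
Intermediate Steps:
$z{\left(O \right)} = 15 O$ ($z{\left(O \right)} = 5 O 3 = 5 \cdot 3 O = 15 O$)
$g = -462$ ($g = \left(-77\right) 6 = -462$)
$1937 - \left(g + z{\left(o \right)}\right) = 1937 - \left(-462 + 15 \cdot 42\right) = 1937 - \left(-462 + 630\right) = 1937 - 168 = 1769$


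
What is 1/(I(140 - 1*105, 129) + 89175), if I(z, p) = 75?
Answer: 1/89250 ≈ 1.1204e-5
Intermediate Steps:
1/(I(140 - 1*105, 129) + 89175) = 1/(75 + 89175) = 1/89250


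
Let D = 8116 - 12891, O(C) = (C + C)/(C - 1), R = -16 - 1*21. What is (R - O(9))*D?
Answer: 749675/4 ≈ 1.8742e+5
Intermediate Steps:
R = -37 (R = -16 - 21 = -37)
O(C) = 2*C/(-1 + C) (O(C) = (2*C)/(-1 + C) = 2*C/(-1 + C))
D = -4775
(R - O(9))*D = (-37 - 2*9/(-1 + 9))*(-4775) = (-37 - 2*9/8)*(-4775) = (-37 - 1*9/4)*(-4775) = (-37 - 9/4)*(-4775) = -157/4*(-4775) = 749675/4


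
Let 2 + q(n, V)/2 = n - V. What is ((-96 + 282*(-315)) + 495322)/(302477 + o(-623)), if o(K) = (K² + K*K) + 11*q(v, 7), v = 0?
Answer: 406396/1078537 ≈ 0.37680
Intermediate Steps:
q(n, V) = -4 - 2*V + 2*n (q(n, V) = -4 + 2*(n - V) = -4 + (-2*V + 2*n) = -4 - 2*V + 2*n)
o(K) = -198 + 2*K² (o(K) = (K² + K*K) + 11*(-4 - 2*7 + 2*0) = (K² + K²) + 11*(-4 - 14 + 0) = 2*K² + 11*(-18) = 2*K² - 198 = -198 + 2*K²)
((-96 + 282*(-315)) + 495322)/(302477 + o(-623)) = ((-96 + 282*(-315)) + 495322)/(302477 + (-198 + 2*(-623)²)) = ((-96 - 88830) + 495322)/(302477 + (-198 + 2*388129)) = (-88926 + 495322)/(302477 + (-198 + 776258)) = 406396/(302477 + 776060) = 406396/1078537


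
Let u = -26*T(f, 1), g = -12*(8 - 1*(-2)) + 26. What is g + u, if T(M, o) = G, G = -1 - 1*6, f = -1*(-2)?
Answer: 88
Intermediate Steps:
f = 2
G = -7 (G = -1 - 6 = -7)
g = -94 (g = -12*(8 + 2) + 26 = -12*10 + 26 = -120 + 26 = -94)
T(M, o) = -7
u = 182 (u = -26*(-7) = 182)
g + u = -94 + 182 = 88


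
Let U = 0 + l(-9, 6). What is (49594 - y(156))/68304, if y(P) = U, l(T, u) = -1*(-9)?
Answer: 49585/68304 ≈ 0.72595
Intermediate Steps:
l(T, u) = 9
U = 9 (U = 0 + 9 = 9)
y(P) = 9
(49594 - y(156))/68304 = (49594 - 1*9)/68304 = (49594 - 9)*(1/68304) = 49585*(1/68304) = 49585/68304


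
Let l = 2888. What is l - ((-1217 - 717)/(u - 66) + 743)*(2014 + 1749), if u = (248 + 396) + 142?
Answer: -1001848739/360 ≈ -2.7829e+6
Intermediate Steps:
u = 786 (u = 644 + 142 = 786)
l - ((-1217 - 717)/(u - 66) + 743)*(2014 + 1749) = 2888 - ((-1217 - 717)/(786 - 66) + 743)*(2014 + 1749) = 2888 - (-1934/720 + 743)*3763 = 2888 - (-1934*1/720 + 743)*3763 = 2888 - (-967/360 + 743)*3763 = 2888 - 266513*3763/360 = 2888 - 1*1002888419/360 = 2888 - 1002888419/360 = -1001848739/360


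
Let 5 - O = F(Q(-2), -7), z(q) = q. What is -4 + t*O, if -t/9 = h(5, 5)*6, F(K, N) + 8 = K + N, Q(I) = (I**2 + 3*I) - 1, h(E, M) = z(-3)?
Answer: 3722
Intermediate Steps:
h(E, M) = -3
Q(I) = -1 + I**2 + 3*I
F(K, N) = -8 + K + N (F(K, N) = -8 + (K + N) = -8 + K + N)
O = 23 (O = 5 - (-8 + (-1 + (-2)**2 + 3*(-2)) - 7) = 5 - (-8 + (-1 + 4 - 6) - 7) = 5 - (-8 - 3 - 7) = 5 - 1*(-18) = 5 + 18 = 23)
t = 162 (t = -(-27)*6 = -9*(-18) = 162)
-4 + t*O = -4 + 162*23 = -4 + 3726 = 3722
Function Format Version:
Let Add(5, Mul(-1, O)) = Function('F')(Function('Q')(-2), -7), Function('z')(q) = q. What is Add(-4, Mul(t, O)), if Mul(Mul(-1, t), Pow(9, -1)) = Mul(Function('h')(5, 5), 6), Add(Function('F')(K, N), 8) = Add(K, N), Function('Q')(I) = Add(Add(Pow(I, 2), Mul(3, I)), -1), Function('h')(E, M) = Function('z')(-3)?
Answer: 3722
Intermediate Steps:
Function('h')(E, M) = -3
Function('Q')(I) = Add(-1, Pow(I, 2), Mul(3, I))
Function('F')(K, N) = Add(-8, K, N) (Function('F')(K, N) = Add(-8, Add(K, N)) = Add(-8, K, N))
O = 23 (O = Add(5, Mul(-1, Add(-8, Add(-1, Pow(-2, 2), Mul(3, -2)), -7))) = Add(5, Mul(-1, Add(-8, Add(-1, 4, -6), -7))) = Add(5, Mul(-1, Add(-8, -3, -7))) = Add(5, Mul(-1, -18)) = Add(5, 18) = 23)
t = 162 (t = Mul(-9, Mul(-3, 6)) = Mul(-9, -18) = 162)
Add(-4, Mul(t, O)) = Add(-4, Mul(162, 23)) = Add(-4, 3726) = 3722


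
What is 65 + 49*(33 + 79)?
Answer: 5553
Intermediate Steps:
65 + 49*(33 + 79) = 65 + 49*112 = 65 + 5488 = 5553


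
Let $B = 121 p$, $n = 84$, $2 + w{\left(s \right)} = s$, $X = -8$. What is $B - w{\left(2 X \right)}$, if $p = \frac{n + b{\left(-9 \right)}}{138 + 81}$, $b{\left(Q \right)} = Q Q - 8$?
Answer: $\frac{22939}{219} \approx 104.74$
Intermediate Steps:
$w{\left(s \right)} = -2 + s$
$b{\left(Q \right)} = -8 + Q^{2}$ ($b{\left(Q \right)} = Q^{2} - 8 = -8 + Q^{2}$)
$p = \frac{157}{219}$ ($p = \frac{84 - \left(8 - \left(-9\right)^{2}\right)}{138 + 81} = \frac{84 + \left(-8 + 81\right)}{219} = \left(84 + 73\right) \frac{1}{219} = 157 \cdot \frac{1}{219} = \frac{157}{219} \approx 0.7169$)
$B = \frac{18997}{219}$ ($B = 121 \cdot \frac{157}{219} = \frac{18997}{219} \approx 86.744$)
$B - w{\left(2 X \right)} = \frac{18997}{219} - \left(-2 + 2 \left(-8\right)\right) = \frac{18997}{219} - \left(-2 - 16\right) = \frac{18997}{219} - -18 = \frac{18997}{219} + 18 = \frac{22939}{219}$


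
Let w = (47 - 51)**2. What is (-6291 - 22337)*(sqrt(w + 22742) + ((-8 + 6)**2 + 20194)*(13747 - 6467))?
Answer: -4209502344320 - 28628*sqrt(22758) ≈ -4.2095e+12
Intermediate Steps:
w = 16 (w = (-4)**2 = 16)
(-6291 - 22337)*(sqrt(w + 22742) + ((-8 + 6)**2 + 20194)*(13747 - 6467)) = (-6291 - 22337)*(sqrt(16 + 22742) + ((-8 + 6)**2 + 20194)*(13747 - 6467)) = -28628*(sqrt(22758) + ((-2)**2 + 20194)*7280) = -28628*(sqrt(22758) + (4 + 20194)*7280) = -28628*(sqrt(22758) + 20198*7280) = -28628*(sqrt(22758) + 147041440) = -28628*(147041440 + sqrt(22758)) = -4209502344320 - 28628*sqrt(22758)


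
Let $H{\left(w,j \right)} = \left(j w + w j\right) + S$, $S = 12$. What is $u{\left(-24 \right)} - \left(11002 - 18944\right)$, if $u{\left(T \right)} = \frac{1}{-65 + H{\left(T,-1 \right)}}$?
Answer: $\frac{39709}{5} \approx 7941.8$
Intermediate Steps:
$H{\left(w,j \right)} = 12 + 2 j w$ ($H{\left(w,j \right)} = \left(j w + w j\right) + 12 = \left(j w + j w\right) + 12 = 2 j w + 12 = 12 + 2 j w$)
$u{\left(T \right)} = \frac{1}{-53 - 2 T}$ ($u{\left(T \right)} = \frac{1}{-65 + \left(12 + 2 \left(-1\right) T\right)} = \frac{1}{-65 - \left(-12 + 2 T\right)} = \frac{1}{-53 - 2 T}$)
$u{\left(-24 \right)} - \left(11002 - 18944\right) = - \frac{1}{53 + 2 \left(-24\right)} - \left(11002 - 18944\right) = - \frac{1}{53 - 48} - \left(11002 - 18944\right) = - \frac{1}{5} - -7942 = \left(-1\right) \frac{1}{5} + 7942 = - \frac{1}{5} + 7942 = \frac{39709}{5}$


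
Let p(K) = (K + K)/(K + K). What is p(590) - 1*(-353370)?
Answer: 353371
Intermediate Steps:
p(K) = 1 (p(K) = (2*K)/((2*K)) = (2*K)*(1/(2*K)) = 1)
p(590) - 1*(-353370) = 1 - 1*(-353370) = 1 + 353370 = 353371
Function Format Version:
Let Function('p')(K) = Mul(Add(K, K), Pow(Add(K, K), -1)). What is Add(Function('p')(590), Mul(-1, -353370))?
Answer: 353371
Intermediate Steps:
Function('p')(K) = 1 (Function('p')(K) = Mul(Mul(2, K), Pow(Mul(2, K), -1)) = Mul(Mul(2, K), Mul(Rational(1, 2), Pow(K, -1))) = 1)
Add(Function('p')(590), Mul(-1, -353370)) = Add(1, Mul(-1, -353370)) = Add(1, 353370) = 353371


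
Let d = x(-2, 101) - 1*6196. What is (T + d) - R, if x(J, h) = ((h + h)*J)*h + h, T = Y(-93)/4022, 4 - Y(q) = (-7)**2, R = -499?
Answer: -186620845/4022 ≈ -46400.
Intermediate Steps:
Y(q) = -45 (Y(q) = 4 - 1*(-7)**2 = 4 - 1*49 = 4 - 49 = -45)
T = -45/4022 ≈ -0.011188
x(J, h) = h + 2*J*h**2 (x(J, h) = ((2*h)*J)*h + h = (2*J*h)*h + h = 2*J*h**2 + h = h + 2*J*h**2)
d = -46899 (d = 101*(1 + 2*(-2)*101) - 1*6196 = 101*(1 - 404) - 6196 = 101*(-403) - 6196 = -40703 - 6196 = -46899)
(T + d) - R = (-45/4022 - 46899) - 1*(-499) = -188627823/4022 + 499 = -186620845/4022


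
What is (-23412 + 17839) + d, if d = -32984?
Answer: -38557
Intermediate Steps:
(-23412 + 17839) + d = (-23412 + 17839) - 32984 = -5573 - 32984 = -38557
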